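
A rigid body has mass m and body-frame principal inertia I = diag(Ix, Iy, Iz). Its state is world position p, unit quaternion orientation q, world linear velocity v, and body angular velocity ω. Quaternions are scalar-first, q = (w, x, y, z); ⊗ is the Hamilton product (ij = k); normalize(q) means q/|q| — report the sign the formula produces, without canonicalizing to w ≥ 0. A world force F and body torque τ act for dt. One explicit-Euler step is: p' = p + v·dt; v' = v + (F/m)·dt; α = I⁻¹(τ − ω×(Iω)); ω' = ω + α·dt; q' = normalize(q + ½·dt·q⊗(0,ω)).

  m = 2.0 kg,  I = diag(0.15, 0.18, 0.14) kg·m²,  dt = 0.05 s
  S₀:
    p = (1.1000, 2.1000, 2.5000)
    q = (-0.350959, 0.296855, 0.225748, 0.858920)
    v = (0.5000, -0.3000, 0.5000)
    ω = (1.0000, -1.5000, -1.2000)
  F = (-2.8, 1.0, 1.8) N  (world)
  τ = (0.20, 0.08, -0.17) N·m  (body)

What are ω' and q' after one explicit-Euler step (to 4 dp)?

ω' = (1.0907, -1.4744, -1.2446)
q' = (-0.3237, 0.3131, 0.2689, 0.8514)

precession coupling ω×(Iω) = (-0.0720, -0.0120, -0.0450)
α = I⁻¹(τ − ω×Iω) = (1.8133, 0.5111, -0.8929)
new body rate ω' = (1.0907, -1.4744, -1.2446)
q⊗(0,ω) = (1.0724710, 0.6665234, 1.7415845, -0.2498797)
q' = normalize(q + ½dt·q⊗(0,ω)) = (-0.3237, 0.3131, 0.2689, 0.8514)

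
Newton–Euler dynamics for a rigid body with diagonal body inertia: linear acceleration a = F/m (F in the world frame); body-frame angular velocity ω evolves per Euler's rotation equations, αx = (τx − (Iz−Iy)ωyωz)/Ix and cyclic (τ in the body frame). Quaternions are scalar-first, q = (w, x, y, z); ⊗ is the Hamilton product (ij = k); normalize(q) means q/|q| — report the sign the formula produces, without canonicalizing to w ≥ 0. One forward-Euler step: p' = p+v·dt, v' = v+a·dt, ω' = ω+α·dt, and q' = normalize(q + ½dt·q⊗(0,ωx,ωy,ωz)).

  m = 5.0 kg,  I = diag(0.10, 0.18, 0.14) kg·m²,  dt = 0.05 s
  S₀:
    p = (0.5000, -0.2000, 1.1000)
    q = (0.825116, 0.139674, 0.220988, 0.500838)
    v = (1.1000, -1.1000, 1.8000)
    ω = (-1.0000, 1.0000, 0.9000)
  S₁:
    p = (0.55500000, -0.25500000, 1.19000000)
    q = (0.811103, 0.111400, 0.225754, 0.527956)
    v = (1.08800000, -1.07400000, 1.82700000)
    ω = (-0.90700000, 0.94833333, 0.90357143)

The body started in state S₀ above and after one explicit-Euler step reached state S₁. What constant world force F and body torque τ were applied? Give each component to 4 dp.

ω₁ − ω₀ = (0.09300000, -0.05166667, 0.00357143)
ω₀×(Iω₀) = (-0.0360, 0.0360, -0.0800)
I·α + gyro = (0.1500, -0.1500, -0.0700)
v₁ − v₀ = (-0.01200000, 0.02600000, 0.02700000)
F = m·Δv/dt = (-1.2000, 2.6000, 2.7000)

F = (-1.2000, 2.6000, 2.7000)
τ = (0.1500, -0.1500, -0.0700)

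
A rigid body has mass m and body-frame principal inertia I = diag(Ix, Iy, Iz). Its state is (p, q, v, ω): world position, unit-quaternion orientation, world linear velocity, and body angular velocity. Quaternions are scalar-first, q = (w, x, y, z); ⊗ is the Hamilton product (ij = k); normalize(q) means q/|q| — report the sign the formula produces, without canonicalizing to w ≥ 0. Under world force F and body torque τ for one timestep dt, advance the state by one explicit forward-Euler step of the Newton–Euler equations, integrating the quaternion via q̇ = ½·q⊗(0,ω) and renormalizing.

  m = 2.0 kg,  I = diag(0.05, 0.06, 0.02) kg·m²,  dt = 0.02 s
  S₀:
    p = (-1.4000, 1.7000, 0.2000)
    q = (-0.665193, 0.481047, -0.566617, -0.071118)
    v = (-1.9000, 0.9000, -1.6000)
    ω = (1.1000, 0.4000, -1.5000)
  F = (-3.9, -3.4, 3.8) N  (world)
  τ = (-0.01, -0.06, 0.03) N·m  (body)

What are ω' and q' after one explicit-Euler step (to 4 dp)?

ω' = (1.0864, 0.3965, -1.4744)
q' = (-0.6692, 0.4824, -0.5627, -0.0530)

angular accel α = (-0.6800, -0.1750, 1.2800)
new body rate ω' = (1.0864, 0.3965, -1.4744)
Hamilton product q⊗(0,ω) = (-0.4091819, 0.1466604, 0.3772635, 1.8134870)
q' = normalize(q + ½dt·q⊗(0,ω)) = (-0.6692, 0.4824, -0.5627, -0.0530)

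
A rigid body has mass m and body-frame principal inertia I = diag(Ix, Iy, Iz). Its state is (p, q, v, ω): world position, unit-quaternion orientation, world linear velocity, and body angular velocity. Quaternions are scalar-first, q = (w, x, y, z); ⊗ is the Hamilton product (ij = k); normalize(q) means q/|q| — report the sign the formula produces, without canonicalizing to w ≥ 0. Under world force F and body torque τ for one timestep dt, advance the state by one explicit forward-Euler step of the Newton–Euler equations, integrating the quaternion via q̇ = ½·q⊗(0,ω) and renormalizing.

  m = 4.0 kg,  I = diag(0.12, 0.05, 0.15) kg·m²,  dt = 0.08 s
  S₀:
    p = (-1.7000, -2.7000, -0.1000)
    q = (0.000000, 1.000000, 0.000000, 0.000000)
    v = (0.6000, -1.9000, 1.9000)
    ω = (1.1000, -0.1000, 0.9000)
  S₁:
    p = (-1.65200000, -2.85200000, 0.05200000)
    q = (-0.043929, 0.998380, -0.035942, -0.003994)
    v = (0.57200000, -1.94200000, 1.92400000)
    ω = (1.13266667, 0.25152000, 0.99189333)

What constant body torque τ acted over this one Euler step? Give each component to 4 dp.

Δω = ω₁−ω₀ = (0.03266667, 0.35152000, 0.09189333)
ω₀×(Iω₀) = (-0.0090, -0.0297, 0.0077)
applied torque τ = (0.0400, 0.1900, 0.1800)

τ = (0.0400, 0.1900, 0.1800)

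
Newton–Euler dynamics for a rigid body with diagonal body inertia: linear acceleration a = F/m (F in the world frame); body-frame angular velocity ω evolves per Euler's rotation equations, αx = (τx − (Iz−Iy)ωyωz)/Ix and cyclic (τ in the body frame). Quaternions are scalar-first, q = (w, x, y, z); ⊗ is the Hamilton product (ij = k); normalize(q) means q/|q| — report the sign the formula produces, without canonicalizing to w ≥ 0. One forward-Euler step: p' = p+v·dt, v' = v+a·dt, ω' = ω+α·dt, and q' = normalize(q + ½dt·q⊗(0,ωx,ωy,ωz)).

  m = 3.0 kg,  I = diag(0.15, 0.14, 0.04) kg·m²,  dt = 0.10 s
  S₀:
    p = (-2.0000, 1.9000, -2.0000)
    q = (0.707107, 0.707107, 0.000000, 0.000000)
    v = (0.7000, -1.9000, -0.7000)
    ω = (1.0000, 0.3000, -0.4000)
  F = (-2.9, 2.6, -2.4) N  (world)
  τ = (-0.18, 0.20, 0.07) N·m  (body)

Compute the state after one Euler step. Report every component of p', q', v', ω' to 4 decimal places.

angular accel α = (-1.2800, 1.7429, 1.8250)
ω' = ω + α·dt = (0.8720, 0.4743, -0.2175)
q⊗(0,ω) = (-0.7071070, 0.7071070, 0.4949749, -0.0707107)
q' = normalize(q + ½dt·q⊗(0,ω)) = (0.6707, 0.7413, 0.0247, -0.0035)
p + v·dt = (-1.9300, 1.7100, -2.0700)
v' = v + a·dt = (0.6033, -1.8133, -0.7800)

p' = (-1.9300, 1.7100, -2.0700)
q' = (0.6707, 0.7413, 0.0247, -0.0035)
v' = (0.6033, -1.8133, -0.7800)
ω' = (0.8720, 0.4743, -0.2175)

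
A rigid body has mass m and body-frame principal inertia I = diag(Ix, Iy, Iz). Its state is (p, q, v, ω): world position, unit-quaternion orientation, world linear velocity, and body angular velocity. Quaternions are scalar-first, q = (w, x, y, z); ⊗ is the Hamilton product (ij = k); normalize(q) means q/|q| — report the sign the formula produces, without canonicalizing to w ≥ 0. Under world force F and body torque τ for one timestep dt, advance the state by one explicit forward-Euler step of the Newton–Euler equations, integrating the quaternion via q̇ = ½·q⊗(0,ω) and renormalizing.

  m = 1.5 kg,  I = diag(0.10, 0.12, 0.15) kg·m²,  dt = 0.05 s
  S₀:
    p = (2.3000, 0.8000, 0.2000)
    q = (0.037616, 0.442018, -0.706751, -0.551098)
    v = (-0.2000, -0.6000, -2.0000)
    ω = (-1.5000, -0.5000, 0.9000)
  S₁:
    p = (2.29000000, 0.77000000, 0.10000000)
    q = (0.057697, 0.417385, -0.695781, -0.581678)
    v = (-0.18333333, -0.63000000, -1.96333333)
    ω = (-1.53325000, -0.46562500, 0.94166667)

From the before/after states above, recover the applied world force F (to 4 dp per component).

F = (0.5000, -0.9000, 1.1000)

Δv = v₁−v₀ = (0.01666667, -0.03000000, 0.03666667)
applied force F = (0.5000, -0.9000, 1.1000)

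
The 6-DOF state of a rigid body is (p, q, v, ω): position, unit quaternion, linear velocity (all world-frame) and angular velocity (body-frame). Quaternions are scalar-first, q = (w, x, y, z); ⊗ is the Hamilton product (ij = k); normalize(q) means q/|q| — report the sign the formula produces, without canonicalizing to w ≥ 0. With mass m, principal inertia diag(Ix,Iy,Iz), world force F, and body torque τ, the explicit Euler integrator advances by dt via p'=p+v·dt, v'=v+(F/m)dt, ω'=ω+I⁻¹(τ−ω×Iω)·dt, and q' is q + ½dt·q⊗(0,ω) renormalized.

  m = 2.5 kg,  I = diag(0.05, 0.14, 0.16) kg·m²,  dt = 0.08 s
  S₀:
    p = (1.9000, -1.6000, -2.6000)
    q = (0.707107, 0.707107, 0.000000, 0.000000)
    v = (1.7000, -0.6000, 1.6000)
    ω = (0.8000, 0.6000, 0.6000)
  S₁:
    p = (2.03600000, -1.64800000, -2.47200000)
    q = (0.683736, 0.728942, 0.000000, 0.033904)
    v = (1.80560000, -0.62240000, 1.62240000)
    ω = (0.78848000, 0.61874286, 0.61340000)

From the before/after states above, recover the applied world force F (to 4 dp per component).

Δv = v₁−v₀ = (0.10560000, -0.02240000, 0.02240000)
m·(v₁−v₀)/dt = (3.3000, -0.7000, 0.7000)

F = (3.3000, -0.7000, 0.7000)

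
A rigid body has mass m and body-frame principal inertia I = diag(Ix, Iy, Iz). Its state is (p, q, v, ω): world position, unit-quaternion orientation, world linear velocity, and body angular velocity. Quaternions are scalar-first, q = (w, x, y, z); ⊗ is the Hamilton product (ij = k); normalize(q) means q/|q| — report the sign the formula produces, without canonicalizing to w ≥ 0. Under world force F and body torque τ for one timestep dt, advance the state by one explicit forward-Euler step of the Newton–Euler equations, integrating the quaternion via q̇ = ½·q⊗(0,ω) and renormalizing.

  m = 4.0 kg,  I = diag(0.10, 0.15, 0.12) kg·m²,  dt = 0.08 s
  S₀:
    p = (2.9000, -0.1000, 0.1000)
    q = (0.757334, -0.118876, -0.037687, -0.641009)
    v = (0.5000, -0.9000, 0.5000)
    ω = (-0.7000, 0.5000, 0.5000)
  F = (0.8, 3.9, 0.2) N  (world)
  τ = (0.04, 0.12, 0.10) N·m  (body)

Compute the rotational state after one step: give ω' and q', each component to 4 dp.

ω' = (-0.6620, 0.5603, 0.5783)
q' = (0.7670, -0.1279, -0.0022, -0.6288)

gyro term ω×Iω = (-0.0075, 0.0070, -0.0175)
(τ − ω×Iω)/I = (0.4750, 0.7533, 0.9792)
ω' = ω + α·dt = (-0.6620, 0.5603, 0.5783)
Hamilton product q⊗(0,ω) = (0.2561348, -0.2284728, 0.8868113, 0.2928481)
updated quaternion q' = (0.7670, -0.1279, -0.0022, -0.6288)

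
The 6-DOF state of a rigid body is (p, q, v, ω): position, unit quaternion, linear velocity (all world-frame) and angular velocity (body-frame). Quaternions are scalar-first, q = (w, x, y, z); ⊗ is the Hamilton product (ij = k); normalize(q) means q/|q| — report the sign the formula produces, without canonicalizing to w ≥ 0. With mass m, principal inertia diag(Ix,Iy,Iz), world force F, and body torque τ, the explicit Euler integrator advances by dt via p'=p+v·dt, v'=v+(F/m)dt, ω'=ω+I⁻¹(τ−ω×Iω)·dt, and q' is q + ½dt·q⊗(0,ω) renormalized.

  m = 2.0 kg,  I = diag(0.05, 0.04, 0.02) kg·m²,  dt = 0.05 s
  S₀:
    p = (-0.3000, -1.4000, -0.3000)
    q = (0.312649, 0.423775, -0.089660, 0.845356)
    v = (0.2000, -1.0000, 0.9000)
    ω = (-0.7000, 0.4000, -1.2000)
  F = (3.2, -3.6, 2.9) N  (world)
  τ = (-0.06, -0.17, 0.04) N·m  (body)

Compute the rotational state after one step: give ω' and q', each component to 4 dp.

gyro term ω×Iω = (0.0096, 0.0252, 0.0028)
α = I⁻¹(τ − ω×Iω) = (-1.3920, -4.8800, 1.8600)
ω' = ω + α·dt = (-0.7696, 0.1560, -1.1070)
q⊗(0,ω) = (1.3469337, -0.4494047, 0.0418404, -0.2684308)
q' = normalize(q + ½dt·q⊗(0,ω)) = (0.3461, 0.4123, -0.0886, 0.8381)

ω' = (-0.7696, 0.1560, -1.1070)
q' = (0.3461, 0.4123, -0.0886, 0.8381)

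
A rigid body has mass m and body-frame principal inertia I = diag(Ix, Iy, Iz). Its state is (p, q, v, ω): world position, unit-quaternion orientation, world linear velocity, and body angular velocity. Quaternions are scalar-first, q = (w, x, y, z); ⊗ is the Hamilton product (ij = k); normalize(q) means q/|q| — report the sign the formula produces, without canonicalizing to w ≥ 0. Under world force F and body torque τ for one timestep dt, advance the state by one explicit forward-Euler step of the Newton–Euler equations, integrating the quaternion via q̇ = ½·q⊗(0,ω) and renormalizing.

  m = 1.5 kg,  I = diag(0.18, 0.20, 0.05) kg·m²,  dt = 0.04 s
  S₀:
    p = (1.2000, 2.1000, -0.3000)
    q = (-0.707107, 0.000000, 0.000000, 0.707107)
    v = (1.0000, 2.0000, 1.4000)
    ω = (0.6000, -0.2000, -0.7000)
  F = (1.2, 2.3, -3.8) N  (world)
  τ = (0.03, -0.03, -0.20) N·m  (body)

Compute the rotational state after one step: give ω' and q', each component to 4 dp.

α = I⁻¹(τ − ω×Iω) = (0.2833, 0.1230, -3.9520)
ω' = ω + α·dt = (0.6113, -0.1951, -0.8581)
Hamilton product q⊗(0,ω) = (0.4949749, -0.2828428, 0.5656856, 0.4949749)
q' = normalize(q + ½dt·q⊗(0,ω)) = (-0.6971, -0.0057, 0.0113, 0.7169)

ω' = (0.6113, -0.1951, -0.8581)
q' = (-0.6971, -0.0057, 0.0113, 0.7169)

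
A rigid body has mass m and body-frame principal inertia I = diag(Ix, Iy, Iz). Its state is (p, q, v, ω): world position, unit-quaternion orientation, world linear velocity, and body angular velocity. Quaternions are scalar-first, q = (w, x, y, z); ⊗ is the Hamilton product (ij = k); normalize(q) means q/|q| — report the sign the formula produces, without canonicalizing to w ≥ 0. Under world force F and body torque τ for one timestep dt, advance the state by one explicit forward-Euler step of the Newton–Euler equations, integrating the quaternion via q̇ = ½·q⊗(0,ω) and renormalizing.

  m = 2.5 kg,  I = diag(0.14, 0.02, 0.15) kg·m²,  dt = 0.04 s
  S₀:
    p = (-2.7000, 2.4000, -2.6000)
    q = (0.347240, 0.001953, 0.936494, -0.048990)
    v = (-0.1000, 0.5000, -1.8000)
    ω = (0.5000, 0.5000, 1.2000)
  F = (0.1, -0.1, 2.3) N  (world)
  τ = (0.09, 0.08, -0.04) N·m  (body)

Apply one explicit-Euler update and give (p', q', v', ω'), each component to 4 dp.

p' = (-2.7040, 2.4200, -2.6720)
q' = (0.3389, 0.0284, 0.9391, -0.0500)
v' = (-0.0984, 0.4984, -1.7632)
ω' = (0.5034, 0.6720, 1.1973)

p' = p + v·dt = (-2.7040, 2.4200, -2.6720)
v' = v + a·dt = (-0.0984, 0.4984, -1.7632)
(τ − ω×Iω)/I = (0.0857, 4.3000, -0.0667)
ω' = ω + α·dt = (0.5034, 0.6720, 1.1973)
Hamilton product q⊗(0,ω) = (-0.4104355, 1.3219078, 0.1467814, -0.0505825)
q + ½dt·q⊗(0,ω), renormalized = (0.3389, 0.0284, 0.9391, -0.0500)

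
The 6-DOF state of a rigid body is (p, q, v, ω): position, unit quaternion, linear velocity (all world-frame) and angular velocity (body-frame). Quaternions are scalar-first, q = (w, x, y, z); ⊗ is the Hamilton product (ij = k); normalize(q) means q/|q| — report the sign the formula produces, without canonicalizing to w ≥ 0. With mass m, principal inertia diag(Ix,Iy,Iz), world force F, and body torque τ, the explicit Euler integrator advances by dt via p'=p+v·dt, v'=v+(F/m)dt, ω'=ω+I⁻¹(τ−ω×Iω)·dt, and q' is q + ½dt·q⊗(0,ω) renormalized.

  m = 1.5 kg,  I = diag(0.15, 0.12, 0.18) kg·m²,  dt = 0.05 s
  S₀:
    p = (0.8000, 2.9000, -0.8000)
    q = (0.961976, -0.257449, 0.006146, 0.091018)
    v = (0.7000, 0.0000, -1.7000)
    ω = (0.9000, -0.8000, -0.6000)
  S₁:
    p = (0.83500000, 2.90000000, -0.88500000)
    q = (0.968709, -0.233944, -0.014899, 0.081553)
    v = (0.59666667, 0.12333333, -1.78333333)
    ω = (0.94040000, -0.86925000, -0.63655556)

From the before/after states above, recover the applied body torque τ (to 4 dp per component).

τ = (0.1500, -0.1500, -0.1100)

rate change Δω = (0.04040000, -0.06925000, -0.03655556)
gyro term ω₀×Iω₀ = (0.0288, 0.0162, 0.0216)
applied torque τ = (0.1500, -0.1500, -0.1100)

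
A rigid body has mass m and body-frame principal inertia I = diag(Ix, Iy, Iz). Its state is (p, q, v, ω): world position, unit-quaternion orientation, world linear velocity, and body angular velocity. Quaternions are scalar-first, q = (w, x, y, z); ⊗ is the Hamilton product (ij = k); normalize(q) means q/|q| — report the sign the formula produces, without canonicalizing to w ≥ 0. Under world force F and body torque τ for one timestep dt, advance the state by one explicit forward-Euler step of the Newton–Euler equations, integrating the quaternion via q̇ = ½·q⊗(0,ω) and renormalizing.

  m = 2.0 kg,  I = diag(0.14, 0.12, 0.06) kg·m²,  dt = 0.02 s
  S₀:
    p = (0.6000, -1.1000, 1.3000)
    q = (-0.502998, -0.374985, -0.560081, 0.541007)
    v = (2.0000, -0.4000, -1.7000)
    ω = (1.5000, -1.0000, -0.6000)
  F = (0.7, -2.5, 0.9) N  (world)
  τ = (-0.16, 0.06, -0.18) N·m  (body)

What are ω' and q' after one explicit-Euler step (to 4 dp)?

ω' = (1.4823, -0.9780, -0.6700)
q' = (-0.4996, -0.3737, -0.5491, 0.5561)

α = I⁻¹(τ − ω×Iω) = (-0.8857, 1.1000, -3.5000)
ω + α·dt = (1.4823, -0.9780, -0.6700)
Hamilton product q⊗(0,ω) = (0.3270007, 0.1225586, 1.0895175, 1.5169053)
updated quaternion q' = (-0.4996, -0.3737, -0.5491, 0.5561)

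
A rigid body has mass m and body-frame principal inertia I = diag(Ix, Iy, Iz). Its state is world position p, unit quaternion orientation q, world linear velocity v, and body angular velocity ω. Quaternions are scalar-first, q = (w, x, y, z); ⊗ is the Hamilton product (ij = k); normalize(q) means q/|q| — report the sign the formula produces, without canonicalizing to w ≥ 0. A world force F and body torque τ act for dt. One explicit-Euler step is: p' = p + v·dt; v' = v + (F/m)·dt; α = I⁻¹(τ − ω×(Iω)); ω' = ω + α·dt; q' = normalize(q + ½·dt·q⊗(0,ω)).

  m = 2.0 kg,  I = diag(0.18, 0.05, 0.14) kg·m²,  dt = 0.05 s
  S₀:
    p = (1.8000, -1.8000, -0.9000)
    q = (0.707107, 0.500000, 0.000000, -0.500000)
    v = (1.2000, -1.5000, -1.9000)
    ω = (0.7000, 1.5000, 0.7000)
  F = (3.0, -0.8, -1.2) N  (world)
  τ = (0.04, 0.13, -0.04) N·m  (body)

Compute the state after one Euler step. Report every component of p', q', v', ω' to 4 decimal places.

linear accel F/m = (1.5000, -0.4000, -0.6000)
p + v·dt = (1.8600, -1.8750, -0.9950)
new velocity v' = (1.2750, -1.5200, -1.9300)
gyro term ω×Iω = (0.0945, 0.0196, -0.1365)
(τ − ω×Iω)/I = (-0.3028, 2.2080, 0.6893)
ω' = ω + α·dt = (0.6849, 1.6104, 0.7345)
2q̇ = q⊗(0,ω) = (0.0000000, 1.2449749, 0.3606605, 1.2449749)
updated quaternion q' = (0.7064, 0.5306, 0.0090, -0.4684)

p' = (1.8600, -1.8750, -0.9950)
q' = (0.7064, 0.5306, 0.0090, -0.4684)
v' = (1.2750, -1.5200, -1.9300)
ω' = (0.6849, 1.6104, 0.7345)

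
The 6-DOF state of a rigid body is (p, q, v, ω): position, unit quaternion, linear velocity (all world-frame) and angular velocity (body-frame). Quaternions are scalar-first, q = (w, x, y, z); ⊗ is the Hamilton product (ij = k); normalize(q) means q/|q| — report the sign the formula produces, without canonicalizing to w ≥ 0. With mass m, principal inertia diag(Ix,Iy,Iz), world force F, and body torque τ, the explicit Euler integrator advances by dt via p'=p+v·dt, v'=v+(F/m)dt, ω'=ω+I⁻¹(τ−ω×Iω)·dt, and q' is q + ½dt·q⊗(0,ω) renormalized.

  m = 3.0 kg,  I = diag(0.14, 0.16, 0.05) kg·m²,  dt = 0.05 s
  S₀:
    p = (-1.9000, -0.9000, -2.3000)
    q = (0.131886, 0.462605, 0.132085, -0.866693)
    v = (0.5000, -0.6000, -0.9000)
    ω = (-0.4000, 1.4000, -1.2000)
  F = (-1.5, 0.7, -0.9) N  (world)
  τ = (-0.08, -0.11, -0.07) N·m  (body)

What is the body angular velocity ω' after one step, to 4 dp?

gyro term ω×Iω = (0.1848, 0.0432, -0.0112)
α = I⁻¹(τ − ω×Iω) = (-1.8914, -0.9575, -1.1760)
ω' = ω + α·dt = (-0.4946, 1.3521, -1.2588)

ω' = (-0.4946, 1.3521, -1.2588)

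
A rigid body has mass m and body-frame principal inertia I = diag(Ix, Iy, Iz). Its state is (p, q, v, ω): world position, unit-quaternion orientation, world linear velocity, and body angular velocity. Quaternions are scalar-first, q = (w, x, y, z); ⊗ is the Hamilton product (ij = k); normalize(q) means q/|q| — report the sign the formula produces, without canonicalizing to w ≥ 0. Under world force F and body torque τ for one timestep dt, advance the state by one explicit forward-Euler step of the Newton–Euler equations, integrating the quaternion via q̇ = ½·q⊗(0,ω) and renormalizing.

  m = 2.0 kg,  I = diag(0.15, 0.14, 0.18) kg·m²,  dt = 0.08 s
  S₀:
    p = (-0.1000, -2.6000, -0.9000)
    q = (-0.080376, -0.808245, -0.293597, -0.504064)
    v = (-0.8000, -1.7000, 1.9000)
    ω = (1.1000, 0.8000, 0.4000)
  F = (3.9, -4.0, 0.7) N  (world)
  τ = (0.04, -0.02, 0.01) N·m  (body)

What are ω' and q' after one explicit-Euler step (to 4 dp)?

ω' = (1.1145, 0.7961, 0.4084)
q' = (-0.0273, -0.7991, -0.3049, -0.5175)

angular accel α = (0.1813, -0.0486, 0.1044)
new body rate ω' = (1.1145, 0.7961, 0.4084)
2q̇ = q⊗(0,ω) = (1.3255727, 0.1973988, -0.2954732, -0.3557897)
updated quaternion q' = (-0.0273, -0.7991, -0.3049, -0.5175)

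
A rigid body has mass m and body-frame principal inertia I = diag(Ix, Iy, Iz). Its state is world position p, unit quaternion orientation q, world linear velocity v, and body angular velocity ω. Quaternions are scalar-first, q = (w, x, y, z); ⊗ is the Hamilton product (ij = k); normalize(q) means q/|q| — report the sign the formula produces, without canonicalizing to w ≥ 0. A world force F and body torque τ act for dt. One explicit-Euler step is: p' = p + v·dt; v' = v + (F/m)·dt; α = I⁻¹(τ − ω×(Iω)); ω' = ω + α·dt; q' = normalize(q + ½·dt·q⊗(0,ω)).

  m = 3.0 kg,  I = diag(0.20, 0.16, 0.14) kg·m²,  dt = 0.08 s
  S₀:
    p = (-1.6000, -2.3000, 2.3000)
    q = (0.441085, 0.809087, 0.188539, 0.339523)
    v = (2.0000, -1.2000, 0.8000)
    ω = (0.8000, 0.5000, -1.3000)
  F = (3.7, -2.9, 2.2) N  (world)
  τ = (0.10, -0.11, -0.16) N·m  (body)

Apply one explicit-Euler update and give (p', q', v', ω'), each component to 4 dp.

ω×(Iω) gyroscopic = (0.0130, -0.0624, -0.0160)
angular accel α = (0.4350, -0.2975, -1.0286)
ω' = ω + α·dt = (0.8348, 0.4762, -1.3823)
Hamilton product q⊗(0,ω) = (-0.3001592, -0.0619942, 1.5439740, -0.3196982)
q + ½dt·q⊗(0,ω), renormalized = (0.4282, 0.8049, 0.2498, 0.3261)
p + v·dt = (-1.4400, -2.3960, 2.3640)
v' = v + a·dt = (2.0987, -1.2773, 0.8587)

p' = (-1.4400, -2.3960, 2.3640)
q' = (0.4282, 0.8049, 0.2498, 0.3261)
v' = (2.0987, -1.2773, 0.8587)
ω' = (0.8348, 0.4762, -1.3823)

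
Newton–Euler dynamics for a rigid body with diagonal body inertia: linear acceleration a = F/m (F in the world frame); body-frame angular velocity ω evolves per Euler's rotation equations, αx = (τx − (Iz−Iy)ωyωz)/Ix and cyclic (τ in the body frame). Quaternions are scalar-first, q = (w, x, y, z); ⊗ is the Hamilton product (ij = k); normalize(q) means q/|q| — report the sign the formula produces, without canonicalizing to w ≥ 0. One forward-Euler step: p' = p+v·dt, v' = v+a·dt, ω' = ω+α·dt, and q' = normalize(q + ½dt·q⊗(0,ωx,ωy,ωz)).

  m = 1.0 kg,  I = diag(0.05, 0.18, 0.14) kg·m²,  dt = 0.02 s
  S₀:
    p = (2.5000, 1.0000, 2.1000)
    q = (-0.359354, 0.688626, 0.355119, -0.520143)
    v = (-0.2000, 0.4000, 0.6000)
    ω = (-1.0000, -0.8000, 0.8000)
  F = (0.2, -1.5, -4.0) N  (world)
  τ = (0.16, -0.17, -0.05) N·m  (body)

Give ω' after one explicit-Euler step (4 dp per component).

ω' = (-0.9462, -0.8269, 0.7780)

angular accel α = (2.6880, -1.3444, -1.1000)
ω' = ω + α·dt = (-0.9462, -0.8269, 0.7780)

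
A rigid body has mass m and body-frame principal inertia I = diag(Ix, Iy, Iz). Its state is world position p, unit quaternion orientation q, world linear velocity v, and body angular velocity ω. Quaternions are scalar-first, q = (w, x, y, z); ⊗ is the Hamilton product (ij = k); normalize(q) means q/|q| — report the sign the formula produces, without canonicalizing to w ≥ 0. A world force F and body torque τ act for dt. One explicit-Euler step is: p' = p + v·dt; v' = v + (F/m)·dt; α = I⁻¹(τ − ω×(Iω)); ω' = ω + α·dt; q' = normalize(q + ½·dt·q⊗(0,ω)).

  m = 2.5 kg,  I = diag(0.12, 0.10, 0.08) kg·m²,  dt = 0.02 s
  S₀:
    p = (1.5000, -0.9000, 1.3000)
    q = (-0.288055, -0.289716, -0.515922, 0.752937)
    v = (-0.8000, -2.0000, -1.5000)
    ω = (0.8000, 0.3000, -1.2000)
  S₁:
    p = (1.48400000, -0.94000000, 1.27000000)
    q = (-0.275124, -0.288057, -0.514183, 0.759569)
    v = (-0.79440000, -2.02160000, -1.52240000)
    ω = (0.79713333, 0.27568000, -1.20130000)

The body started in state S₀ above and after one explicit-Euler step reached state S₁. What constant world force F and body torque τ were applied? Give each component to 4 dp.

F = (0.7000, -2.7000, -2.8000)
τ = (-0.0100, -0.1600, -0.0100)

rate change Δω = (-0.00286667, -0.02432000, -0.00130000)
gyro term ω₀×Iω₀ = (0.0072, -0.0384, -0.0048)
τ = I·(Δω/dt) + ω₀×(Iω₀) = (-0.0100, -0.1600, -0.0100)
Δv = v₁−v₀ = (0.00560000, -0.02160000, -0.02240000)
applied force F = (0.7000, -2.7000, -2.8000)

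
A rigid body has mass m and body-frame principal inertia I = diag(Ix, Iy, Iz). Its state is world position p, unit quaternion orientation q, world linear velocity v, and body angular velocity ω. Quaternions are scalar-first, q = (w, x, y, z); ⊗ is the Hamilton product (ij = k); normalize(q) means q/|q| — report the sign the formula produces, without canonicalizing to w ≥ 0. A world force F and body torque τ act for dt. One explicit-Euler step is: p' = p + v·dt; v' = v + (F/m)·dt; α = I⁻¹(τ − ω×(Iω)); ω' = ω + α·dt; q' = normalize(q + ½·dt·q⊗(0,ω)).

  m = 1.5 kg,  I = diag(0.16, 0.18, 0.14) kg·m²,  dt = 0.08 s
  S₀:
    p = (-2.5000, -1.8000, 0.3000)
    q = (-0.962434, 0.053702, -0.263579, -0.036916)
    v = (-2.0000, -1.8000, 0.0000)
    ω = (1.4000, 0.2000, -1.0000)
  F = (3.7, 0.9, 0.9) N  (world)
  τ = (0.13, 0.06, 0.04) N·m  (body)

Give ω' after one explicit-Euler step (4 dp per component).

ω' = (1.4610, 0.2391, -0.9803)

angular accel α = (0.7625, 0.4889, 0.2457)
new body rate ω' = (1.4610, 0.2391, -0.9803)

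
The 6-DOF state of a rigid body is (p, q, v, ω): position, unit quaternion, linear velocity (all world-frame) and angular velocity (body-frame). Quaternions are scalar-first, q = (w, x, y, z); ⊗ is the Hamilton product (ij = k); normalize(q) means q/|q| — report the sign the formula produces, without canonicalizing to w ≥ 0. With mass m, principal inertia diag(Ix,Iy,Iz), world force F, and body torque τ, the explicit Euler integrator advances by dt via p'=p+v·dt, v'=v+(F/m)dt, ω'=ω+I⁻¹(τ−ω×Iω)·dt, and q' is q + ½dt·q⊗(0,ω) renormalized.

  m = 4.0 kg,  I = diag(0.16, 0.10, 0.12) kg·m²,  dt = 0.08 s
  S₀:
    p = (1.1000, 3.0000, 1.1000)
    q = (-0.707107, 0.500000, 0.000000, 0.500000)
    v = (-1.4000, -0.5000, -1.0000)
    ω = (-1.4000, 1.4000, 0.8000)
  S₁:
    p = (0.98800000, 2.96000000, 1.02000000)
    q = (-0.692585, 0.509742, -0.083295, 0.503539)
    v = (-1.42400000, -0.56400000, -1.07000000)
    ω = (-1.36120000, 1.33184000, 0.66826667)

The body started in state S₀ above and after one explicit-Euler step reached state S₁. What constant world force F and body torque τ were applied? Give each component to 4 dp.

ω₁ − ω₀ = (0.03880000, -0.06816000, -0.13173333)
applied torque τ = (0.1000, -0.1300, -0.0800)
Δv = v₁−v₀ = (-0.02400000, -0.06400000, -0.07000000)
applied force F = (-1.2000, -3.2000, -3.5000)

F = (-1.2000, -3.2000, -3.5000)
τ = (0.1000, -0.1300, -0.0800)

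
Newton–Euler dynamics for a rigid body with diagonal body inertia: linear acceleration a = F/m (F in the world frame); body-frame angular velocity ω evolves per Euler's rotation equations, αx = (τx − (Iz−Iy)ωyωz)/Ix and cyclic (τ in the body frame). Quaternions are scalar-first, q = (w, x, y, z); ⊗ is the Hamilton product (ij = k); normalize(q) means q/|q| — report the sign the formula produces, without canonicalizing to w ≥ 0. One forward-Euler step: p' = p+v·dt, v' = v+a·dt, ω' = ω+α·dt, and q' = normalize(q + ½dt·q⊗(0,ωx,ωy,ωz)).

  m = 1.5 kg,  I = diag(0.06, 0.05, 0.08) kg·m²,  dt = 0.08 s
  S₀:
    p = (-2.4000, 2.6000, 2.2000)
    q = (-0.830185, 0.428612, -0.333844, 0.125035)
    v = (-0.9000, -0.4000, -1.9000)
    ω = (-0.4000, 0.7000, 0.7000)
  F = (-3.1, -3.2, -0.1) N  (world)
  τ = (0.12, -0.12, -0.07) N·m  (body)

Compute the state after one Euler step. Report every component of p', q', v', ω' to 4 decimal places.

a = (-2.0667, -2.1333, -0.0667)
p' = p + v·dt = (-2.4720, 2.5680, 2.0480)
new velocity v' = (-1.0653, -0.5707, -1.9053)
(τ − ω×Iω)/I = (1.7550, -2.5120, -0.9100)
ω + α·dt = (-0.2596, 0.4990, 0.6272)
q⊗(0,ω) = (0.3176111, 0.0108587, -0.9311719, -0.4146387)
q' = normalize(q + ½dt·q⊗(0,ω)) = (-0.8167, 0.4287, -0.3708, 0.1084)

p' = (-2.4720, 2.5680, 2.0480)
q' = (-0.8167, 0.4287, -0.3708, 0.1084)
v' = (-1.0653, -0.5707, -1.9053)
ω' = (-0.2596, 0.4990, 0.6272)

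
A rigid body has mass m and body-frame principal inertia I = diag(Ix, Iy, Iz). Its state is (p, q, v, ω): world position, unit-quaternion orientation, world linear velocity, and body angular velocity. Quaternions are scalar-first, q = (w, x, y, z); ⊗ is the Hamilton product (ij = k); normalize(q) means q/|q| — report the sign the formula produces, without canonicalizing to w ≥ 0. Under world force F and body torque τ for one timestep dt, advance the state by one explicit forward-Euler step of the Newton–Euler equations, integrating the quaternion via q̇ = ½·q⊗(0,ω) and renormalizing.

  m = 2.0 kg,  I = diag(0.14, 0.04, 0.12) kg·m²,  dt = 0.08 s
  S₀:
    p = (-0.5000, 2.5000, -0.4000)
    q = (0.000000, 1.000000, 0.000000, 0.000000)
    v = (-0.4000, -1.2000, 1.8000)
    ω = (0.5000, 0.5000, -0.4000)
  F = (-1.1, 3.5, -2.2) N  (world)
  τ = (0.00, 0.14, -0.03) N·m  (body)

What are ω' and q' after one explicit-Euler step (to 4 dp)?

ω' = (0.5091, 0.7880, -0.4033)
q' = (-0.0200, 0.9995, 0.0160, 0.0200)

ω×(Iω) gyroscopic = (-0.0160, -0.0040, -0.0250)
angular accel α = (0.1143, 3.6000, -0.0417)
ω' = ω + α·dt = (0.5091, 0.7880, -0.4033)
2q̇ = q⊗(0,ω) = (-0.5000000, 0.0000000, 0.4000000, 0.5000000)
q + ½dt·q⊗(0,ω), renormalized = (-0.0200, 0.9995, 0.0160, 0.0200)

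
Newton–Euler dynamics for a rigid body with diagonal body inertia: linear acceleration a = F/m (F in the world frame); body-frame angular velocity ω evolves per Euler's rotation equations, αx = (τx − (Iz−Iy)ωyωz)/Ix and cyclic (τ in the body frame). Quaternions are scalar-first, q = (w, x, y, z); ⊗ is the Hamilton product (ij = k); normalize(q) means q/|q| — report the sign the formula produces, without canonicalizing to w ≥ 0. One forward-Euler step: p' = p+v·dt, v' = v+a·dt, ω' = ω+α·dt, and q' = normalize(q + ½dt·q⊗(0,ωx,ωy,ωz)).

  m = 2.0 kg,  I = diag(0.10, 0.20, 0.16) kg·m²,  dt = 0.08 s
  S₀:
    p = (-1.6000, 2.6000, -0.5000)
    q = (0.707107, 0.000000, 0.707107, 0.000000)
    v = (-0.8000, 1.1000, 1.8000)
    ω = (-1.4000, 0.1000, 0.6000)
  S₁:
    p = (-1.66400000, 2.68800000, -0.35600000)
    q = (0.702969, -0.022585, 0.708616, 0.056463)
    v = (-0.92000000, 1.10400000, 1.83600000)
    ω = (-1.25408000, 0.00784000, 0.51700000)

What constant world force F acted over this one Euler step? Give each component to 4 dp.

F = (-3.0000, 0.1000, 0.9000)

Δv = v₁−v₀ = (-0.12000000, 0.00400000, 0.03600000)
m·(v₁−v₀)/dt = (-3.0000, 0.1000, 0.9000)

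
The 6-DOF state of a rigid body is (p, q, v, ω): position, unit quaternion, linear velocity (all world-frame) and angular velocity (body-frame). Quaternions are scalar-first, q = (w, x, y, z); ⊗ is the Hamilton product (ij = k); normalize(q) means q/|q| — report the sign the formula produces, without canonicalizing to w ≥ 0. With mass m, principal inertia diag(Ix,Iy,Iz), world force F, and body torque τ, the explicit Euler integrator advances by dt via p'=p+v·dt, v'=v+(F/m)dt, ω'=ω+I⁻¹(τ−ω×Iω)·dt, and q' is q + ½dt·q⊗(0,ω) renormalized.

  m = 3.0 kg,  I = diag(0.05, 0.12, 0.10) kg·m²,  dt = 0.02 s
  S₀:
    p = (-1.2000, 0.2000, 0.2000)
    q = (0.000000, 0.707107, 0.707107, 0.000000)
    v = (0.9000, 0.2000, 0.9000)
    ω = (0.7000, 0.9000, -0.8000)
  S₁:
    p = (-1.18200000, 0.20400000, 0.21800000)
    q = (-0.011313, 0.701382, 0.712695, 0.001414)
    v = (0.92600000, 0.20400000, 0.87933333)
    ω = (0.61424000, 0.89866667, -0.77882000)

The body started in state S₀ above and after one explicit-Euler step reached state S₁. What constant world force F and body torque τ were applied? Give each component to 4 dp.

rate change Δω = (-0.08576000, -0.00133333, 0.02118000)
ω₀×(Iω₀) = (0.0144, 0.0280, 0.0441)
I·α + gyro = (-0.2000, 0.0200, 0.1500)
Δv = v₁−v₀ = (0.02600000, 0.00400000, -0.02066667)
m·(v₁−v₀)/dt = (3.9000, 0.6000, -3.1000)

F = (3.9000, 0.6000, -3.1000)
τ = (-0.2000, 0.0200, 0.1500)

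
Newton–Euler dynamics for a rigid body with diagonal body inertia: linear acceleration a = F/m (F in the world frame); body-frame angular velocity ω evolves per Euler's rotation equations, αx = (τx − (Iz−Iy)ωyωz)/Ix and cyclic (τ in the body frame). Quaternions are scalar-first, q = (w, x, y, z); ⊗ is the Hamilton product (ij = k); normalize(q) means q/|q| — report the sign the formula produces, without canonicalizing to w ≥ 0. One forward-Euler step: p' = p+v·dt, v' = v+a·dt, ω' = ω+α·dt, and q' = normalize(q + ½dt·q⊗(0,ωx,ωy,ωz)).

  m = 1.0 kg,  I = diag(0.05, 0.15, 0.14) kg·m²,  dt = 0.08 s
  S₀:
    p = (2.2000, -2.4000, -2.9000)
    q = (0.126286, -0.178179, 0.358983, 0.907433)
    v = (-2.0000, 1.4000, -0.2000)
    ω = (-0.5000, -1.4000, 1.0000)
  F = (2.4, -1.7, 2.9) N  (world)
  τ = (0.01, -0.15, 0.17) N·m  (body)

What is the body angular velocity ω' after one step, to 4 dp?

ω×(Iω) gyroscopic = (0.0140, 0.0450, 0.0700)
(τ − ω×Iω)/I = (-0.0800, -1.3000, 0.7143)
ω + α·dt = (-0.5064, -1.5040, 1.0571)

ω' = (-0.5064, -1.5040, 1.0571)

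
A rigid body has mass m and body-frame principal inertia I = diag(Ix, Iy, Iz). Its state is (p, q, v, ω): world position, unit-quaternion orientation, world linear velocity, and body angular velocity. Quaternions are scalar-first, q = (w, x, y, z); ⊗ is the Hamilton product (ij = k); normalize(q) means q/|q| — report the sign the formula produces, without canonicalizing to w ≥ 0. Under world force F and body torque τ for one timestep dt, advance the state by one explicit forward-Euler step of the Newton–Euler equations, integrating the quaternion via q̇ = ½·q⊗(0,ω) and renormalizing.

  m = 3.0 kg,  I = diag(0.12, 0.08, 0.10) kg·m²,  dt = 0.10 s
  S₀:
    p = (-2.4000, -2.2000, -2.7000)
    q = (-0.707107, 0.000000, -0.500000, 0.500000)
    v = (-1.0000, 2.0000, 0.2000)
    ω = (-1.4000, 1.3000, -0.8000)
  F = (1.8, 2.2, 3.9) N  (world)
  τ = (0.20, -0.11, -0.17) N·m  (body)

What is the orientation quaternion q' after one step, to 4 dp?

2q̇ = q⊗(0,ω) = (1.0500000, 0.7399498, -1.6192391, -0.1343144)
q' = normalize(q + ½dt·q⊗(0,ω)) = (-0.6511, 0.0368, -0.5779, 0.4907)

q' = (-0.6511, 0.0368, -0.5779, 0.4907)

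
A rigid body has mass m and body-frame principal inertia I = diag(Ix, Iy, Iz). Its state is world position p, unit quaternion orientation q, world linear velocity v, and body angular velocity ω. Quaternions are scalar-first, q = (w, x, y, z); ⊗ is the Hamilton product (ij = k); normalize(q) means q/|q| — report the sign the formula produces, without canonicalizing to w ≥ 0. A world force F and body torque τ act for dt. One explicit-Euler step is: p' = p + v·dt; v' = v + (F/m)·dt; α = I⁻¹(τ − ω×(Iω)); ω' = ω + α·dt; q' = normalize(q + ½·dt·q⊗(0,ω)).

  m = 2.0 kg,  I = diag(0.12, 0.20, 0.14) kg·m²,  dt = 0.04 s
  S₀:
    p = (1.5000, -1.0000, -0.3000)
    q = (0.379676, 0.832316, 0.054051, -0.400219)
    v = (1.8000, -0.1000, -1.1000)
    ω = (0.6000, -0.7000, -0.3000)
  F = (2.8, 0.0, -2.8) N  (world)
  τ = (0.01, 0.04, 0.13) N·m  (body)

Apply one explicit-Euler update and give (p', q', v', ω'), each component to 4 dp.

p' = (1.5720, -1.0040, -0.3440)
q' = (0.3680, 0.8308, 0.0489, -0.4147)
v' = (1.8560, -0.1000, -1.1560)
ω' = (0.6075, -0.6927, -0.2533)

angular accel α = (0.1883, 0.1820, 1.1686)
ω' = ω + α·dt = (0.6075, -0.6927, -0.2533)
q⊗(0,ω) = (-0.5816196, -0.0685630, -0.2562098, -0.7289546)
q' = normalize(q + ½dt·q⊗(0,ω)) = (0.3680, 0.8308, 0.0489, -0.4147)
linear accel F/m = (1.4000, 0.0000, -1.4000)
new position p' = (1.5720, -1.0040, -0.3440)
v + (F/m)dt = (1.8560, -0.1000, -1.1560)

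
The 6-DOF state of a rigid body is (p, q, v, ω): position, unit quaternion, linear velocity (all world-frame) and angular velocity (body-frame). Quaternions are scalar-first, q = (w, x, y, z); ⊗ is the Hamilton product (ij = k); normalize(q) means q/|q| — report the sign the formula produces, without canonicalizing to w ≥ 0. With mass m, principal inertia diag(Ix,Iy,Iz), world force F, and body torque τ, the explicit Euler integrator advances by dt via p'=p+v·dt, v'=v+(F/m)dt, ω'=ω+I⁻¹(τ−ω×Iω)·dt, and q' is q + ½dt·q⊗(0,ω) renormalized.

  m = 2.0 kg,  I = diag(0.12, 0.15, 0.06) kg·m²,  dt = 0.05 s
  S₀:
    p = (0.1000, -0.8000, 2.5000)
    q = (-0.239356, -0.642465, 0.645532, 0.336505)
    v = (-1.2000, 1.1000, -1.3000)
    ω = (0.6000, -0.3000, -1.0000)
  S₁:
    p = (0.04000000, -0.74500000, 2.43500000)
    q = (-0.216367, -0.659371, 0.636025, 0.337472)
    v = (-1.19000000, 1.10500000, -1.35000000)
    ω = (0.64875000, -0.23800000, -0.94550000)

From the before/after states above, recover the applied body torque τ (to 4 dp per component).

rate change Δω = (0.04875000, 0.06200000, 0.05450000)
precession coupling = (-0.0270, -0.0360, -0.0054)
τ = I·(Δω/dt) + ω₀×(Iω₀) = (0.0900, 0.1500, 0.0600)

τ = (0.0900, 0.1500, 0.0600)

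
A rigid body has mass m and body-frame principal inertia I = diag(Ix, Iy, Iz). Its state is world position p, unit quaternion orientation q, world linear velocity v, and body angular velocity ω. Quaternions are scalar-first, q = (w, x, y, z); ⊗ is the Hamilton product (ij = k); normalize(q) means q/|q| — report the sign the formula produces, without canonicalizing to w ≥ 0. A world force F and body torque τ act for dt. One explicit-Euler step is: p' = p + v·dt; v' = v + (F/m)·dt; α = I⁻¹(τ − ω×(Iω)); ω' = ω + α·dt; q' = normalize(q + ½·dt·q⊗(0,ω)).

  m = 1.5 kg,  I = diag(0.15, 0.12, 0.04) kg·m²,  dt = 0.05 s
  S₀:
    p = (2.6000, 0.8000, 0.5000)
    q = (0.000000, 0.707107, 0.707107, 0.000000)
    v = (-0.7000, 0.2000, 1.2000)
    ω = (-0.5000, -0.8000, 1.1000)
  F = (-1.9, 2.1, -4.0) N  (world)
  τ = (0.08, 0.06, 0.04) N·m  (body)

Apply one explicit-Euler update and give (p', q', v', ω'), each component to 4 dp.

linear accel F/m = (-1.2667, 1.4000, -2.6667)
new position p' = (2.5650, 0.8100, 0.5600)
v' = v + a·dt = (-0.7633, 0.2700, 1.0667)
ω×(Iω) gyroscopic = (0.0704, -0.0605, -0.0120)
angular accel α = (0.0640, 1.0042, 1.3000)
ω + α·dt = (-0.4968, -0.7498, 1.1650)
Hamilton product q⊗(0,ω) = (0.9192391, 0.7778177, -0.7778177, -0.2121321)
q + ½dt·q⊗(0,ω), renormalized = (0.0230, 0.7261, 0.6872, -0.0053)

p' = (2.5650, 0.8100, 0.5600)
q' = (0.0230, 0.7261, 0.6872, -0.0053)
v' = (-0.7633, 0.2700, 1.0667)
ω' = (-0.4968, -0.7498, 1.1650)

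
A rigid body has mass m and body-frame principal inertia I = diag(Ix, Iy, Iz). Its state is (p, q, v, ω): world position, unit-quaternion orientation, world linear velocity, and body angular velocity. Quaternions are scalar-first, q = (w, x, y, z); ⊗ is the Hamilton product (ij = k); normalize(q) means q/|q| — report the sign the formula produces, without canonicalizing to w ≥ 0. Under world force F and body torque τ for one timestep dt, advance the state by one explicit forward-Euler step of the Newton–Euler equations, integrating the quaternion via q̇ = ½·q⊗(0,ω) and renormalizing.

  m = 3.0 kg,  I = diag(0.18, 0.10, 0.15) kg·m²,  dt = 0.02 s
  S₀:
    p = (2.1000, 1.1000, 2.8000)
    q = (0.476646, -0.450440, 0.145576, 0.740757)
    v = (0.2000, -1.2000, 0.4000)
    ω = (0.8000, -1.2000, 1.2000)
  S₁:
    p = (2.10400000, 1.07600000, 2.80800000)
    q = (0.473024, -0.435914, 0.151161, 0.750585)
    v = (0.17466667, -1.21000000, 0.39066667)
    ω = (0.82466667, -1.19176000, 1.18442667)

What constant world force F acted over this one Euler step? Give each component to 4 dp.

F = (-3.8000, -1.5000, -1.4000)

Δv = v₁−v₀ = (-0.02533333, -0.01000000, -0.00933333)
F = m·Δv/dt = (-3.8000, -1.5000, -1.4000)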